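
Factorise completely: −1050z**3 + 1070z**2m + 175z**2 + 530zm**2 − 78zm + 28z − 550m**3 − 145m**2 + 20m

Group: 7z(−150z**2 + 260zm + 25z − 110m**2 − 29m + 4) + 5m(−150z**2 + 260zm + 25z − 110m**2 − 29m + 4); both groups contain (−150z**2 + 260zm + 25z − 110m**2 − 29m + 4), so (7z + 5m) is a factor with cofactor −150z**2 + 260zm + 25z − 110m**2 − 29m + 4.
The cofactor groups again: −150z**2 + 260zm + 25z − 110m**2 − 29m + 4 = −15z(10z − 10m + 1) + (11m + 4)(10z − 10m + 1); both groups contain (10z − 10m + 1), giving −(15z − 11m − 4)(10z − 10m + 1).

−(10z − 10m + 1)(15z − 11m − 4)(7z + 5m)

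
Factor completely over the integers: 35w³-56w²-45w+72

Group as (35w³-45w) + (-56w²+72) = 5w(7w²-9) - 8(7w²-9).
Both groups share the factor (7w²-9).

(5w-8)(7w²-9)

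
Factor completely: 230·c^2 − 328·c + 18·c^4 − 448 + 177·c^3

(3·c − 4)·(6·c + 7)·(c + 2)·(c + 8)

Testing divisors of the constant over divisors of the leading coefficient, c = −8 is a root, so (c + 8) is a factor; dividing leaves 18·c^3 + 33·c^2 − 34·c − 56.
Continuing, c = −2 is a root, so (c + 2) divides it; the quotient is 18·c^2 − 3·c − 28.
The remaining quadratic factors as (6·c + 7)(3·c − 4).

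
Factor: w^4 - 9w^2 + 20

Substitute u = w^2 to get a quadratic in u, then factor.
w^2 - 4 is a difference of squares.
w^2 - 5 is irreducible over ℤ (5 is not a perfect square).

(w + 2)(w - 2)(w^2 - 5)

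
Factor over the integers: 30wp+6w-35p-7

Group as (30wp+6w) + (-35p-7) = 6w(5p+1) - 7(5p+1).
Both groups share the factor (5p+1).

(5p+1)(6w-7)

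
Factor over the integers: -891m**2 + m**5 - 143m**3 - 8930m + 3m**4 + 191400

(m + 15)(m - 10)(m - 11)(m**2 + 9m + 116)

Testing divisors of the constant over divisors of the leading coefficient, m = -15 is a root, so (m + 15) is a factor; dividing leaves m**4 - 12m**3 + 37m**2 - 1446m + 12760.
Continuing, m = 11 is a root, giving the factor (m - 11) and quotient m**3 - m**2 + 26m - 1160.
Continuing, m = 10 is a root, so (m - 10) divides it; the quotient is m**2 + 9m + 116.
The quadratic m**2 + 9m + 116 has discriminant -383 < 0 and is irreducible over ℤ.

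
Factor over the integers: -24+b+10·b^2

(2·b-3)·(5·b+8)

Need a pair with product 10·(-24) = -240 and sum 1: that's 16 and -15.
Split the middle term: 10·b^2+16·b - 15·b-24 = 2·b·(5·b+8) - 3·(5·b+8).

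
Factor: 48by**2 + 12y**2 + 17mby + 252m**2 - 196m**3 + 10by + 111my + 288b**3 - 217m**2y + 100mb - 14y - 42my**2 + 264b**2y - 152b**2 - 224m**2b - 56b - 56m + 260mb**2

Group: 7m(-28m**2 - 64mb - 31my + 28m - 36b**2 - 33by + 28b - 6y**2 + 7y) + (-8b - 2)(-28m**2 - 64mb - 31my + 28m - 36b**2 - 33by + 28b - 6y**2 + 7y); both groups contain (-28m**2 - 64mb - 31my + 28m - 36b**2 - 33by + 28b - 6y**2 + 7y), so (7m - 8b - 2) is a factor with cofactor -28m**2 - 64mb - 31my + 28m - 36b**2 - 33by + 28b - 6y**2 + 7y.
The cofactor groups again: -28m**2 - 64mb - 31my + 28m - 36b**2 - 33by + 28b - 6y**2 + 7y = -7m(4m + 4b + y) + (-9b - 6y + 7)(4m + 4b + y); both groups contain (4m + 4b + y), giving -(7m + 9b + 6y - 7)(4m + 4b + y).

-(7m - 8b - 2)(4m + 4b + y)(7m + 9b + 6y - 7)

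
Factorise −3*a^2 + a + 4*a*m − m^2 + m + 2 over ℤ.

Group: −3*a*(a − m − 1) + (m − 2)*(a − m − 1); both groups contain (a − m − 1).

−(3*a − m + 2)*(a − m − 1)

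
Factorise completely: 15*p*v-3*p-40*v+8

(3*p-8)*(5*v-1)

Group as (15*p*v-3*p) + (-40*v+8) = 3*p*(5*v-1) - 8*(5*v-1).
Both groups share the factor (5*v-1).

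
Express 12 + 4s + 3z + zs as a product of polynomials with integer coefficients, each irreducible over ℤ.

Group as (zs + 3z) + (4s + 12) = z(s + 3) + 4(s + 3).
Both groups share the factor (s + 3).

(s + 3)(z + 4)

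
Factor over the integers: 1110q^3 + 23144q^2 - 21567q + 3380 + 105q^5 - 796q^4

(3q + 13)(5q - 1)(7q - 5)(q^2 - 11q + 52)

Among the possible rational roots, q = 5/7 is a root, so (7q - 5) divides it; the quotient is 15q^4 - 103q^3 + 85q^2 + 3367q - 676.
Continuing, q = 1/5 is a root, so (5q - 1) divides it; the quotient is 3q^3 - 20q^2 + 13q + 676.
Next, q = -13/3 is a root, so (3q + 13) is a factor; dividing leaves q^2 - 11q + 52.
The quadratic q^2 - 11q + 52 has discriminant -87 < 0 and is irreducible over ℤ.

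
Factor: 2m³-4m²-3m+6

Group as (2m³-3m) + (-4m²+6) = m(2m²-3) - 2(2m²-3).
Both groups share the factor (2m²-3).

(m-2)(2m²-3)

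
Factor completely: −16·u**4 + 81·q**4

Write as (9·q**2)² − (4·u**2)², then factor 9·q**2 − 4·u**2 once more.

(3·q + 2·u)·(3·q − 2·u)·(9·q**2 + 4·u**2)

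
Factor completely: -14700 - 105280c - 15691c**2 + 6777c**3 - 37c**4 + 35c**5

Testing divisors of the constant over divisors of the leading coefficient, c = -1/7 is a root, giving the factor (7c + 1) and quotient 5c**4 - 6c**3 + 969c**2 - 2380c - 14700.
Next, c = -14/5 is a root, so (5c + 14) divides it; the quotient is c**3 - 4c**2 + 205c - 1050.
Next, c = 5 is a root, so (c - 5) divides it; the quotient is c**2 + c + 210.
The quadratic c**2 + c + 210 has discriminant -839 < 0 and is irreducible over ℤ.

(5c + 14)(7c + 1)(c - 5)(c**2 + c + 210)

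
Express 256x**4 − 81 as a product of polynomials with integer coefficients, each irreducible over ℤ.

(4x + 3)(4x − 3)(16x**2 + 9)

Write as (16x**2)² − (9)², then factor 16x**2 − 9 once more.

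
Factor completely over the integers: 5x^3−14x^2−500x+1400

(5x−14)(x+10)(x−10)

Testing divisors of the constant over divisors of the leading coefficient, x = −10 is a root, giving the factor (x+10) and quotient 5x^2−64x+140.
The remaining quadratic factors as (x−10)(5x−14).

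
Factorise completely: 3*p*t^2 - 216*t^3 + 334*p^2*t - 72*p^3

-(2*p - 9*t)*(4*p + 3*t)*(9*p - 8*t)

Group: 4*p*(-18*p^2 + 97*p*t - 72*t^2) + 3*t*(-18*p^2 + 97*p*t - 72*t^2); both groups contain (-18*p^2 + 97*p*t - 72*t^2), so (4*p + 3*t) is a factor with cofactor -18*p^2 + 97*p*t - 72*t^2.
The cofactor groups again: -18*p^2 + 97*p*t - 72*t^2 = -9*p*(2*p - 9*t) + 8*t*(2*p - 9*t); both groups contain (2*p - 9*t), giving -(9*p - 8*t)*(2*p - 9*t).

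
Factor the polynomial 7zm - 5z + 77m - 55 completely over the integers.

(7m - 5)(z + 11)

Group as (7zm - 5z) + (77m - 55) = z(7m - 5) + 11(7m - 5).
Both groups share the factor (7m - 5).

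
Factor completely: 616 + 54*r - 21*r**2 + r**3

Trying the rational-root candidates, r = 14 is a root, so (r - 14) divides it; the quotient is r**2 - 7*r - 44.
The remaining quadratic factors as (r + 4)(r - 11).

(r + 4)*(r - 11)*(r - 14)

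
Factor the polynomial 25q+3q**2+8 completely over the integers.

Need a pair with product 3·8 = 24 and sum 25: that's 24 and 1.
Split the middle term: 3q**2+24q + q+8 = 3q(q+8) + (q+8).

(3q+1)(q+8)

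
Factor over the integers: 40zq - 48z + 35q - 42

Group as (40zq - 48z) + (35q - 42) = 8z(5q - 6) + 7(5q - 6).
Both groups share the factor (5q - 6).

(5q - 6)(8z + 7)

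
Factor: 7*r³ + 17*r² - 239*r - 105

(7*r + 3)*(r + 7)*(r - 5)

Testing divisors of the constant over divisors of the leading coefficient, r = -7 is a root, so (r + 7) divides it; the quotient is 7*r² - 32*r - 15.
The remaining quadratic factors as (r - 5)(7*r + 3).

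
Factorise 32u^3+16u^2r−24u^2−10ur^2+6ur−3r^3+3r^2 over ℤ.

(2u−r)(4u+3r−3)(4u+r)

Group: 4u(8u^2+2ur−6u−3r^2+3r) + r(8u^2+2ur−6u−3r^2+3r); both groups contain (8u^2+2ur−6u−3r^2+3r), so (4u+r) is a factor with cofactor 8u^2+2ur−6u−3r^2+3r.
The cofactor groups again: 8u^2+2ur−6u−3r^2+3r = 2u(4u+3r−3) − r(4u+3r−3); both groups contain (4u+3r−3), giving (2u−r)(4u+3r−3).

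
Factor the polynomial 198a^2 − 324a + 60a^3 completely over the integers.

Pull out the common factor 6a, then factor the remaining trinomial.

6a(2a + 9)(5a − 6)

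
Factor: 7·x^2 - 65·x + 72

(7·x - 9)·(x - 8)

Need a pair with product 7·72 = 504 and sum -65: that's -56 and -9.
Split the middle term: 7·x^2 - 56·x - 9·x + 72 = 7·x·(x - 8) - 9·(x - 8).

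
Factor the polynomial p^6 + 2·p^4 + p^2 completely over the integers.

p^2·(p^2 + 1)^2

Pull out the common factor p^2, leaving p^4 + 2·p^2 + 1.
Recognize a perfect-square trinomial with the parts 1 and p^2.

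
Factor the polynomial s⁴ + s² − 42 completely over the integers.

(s² + 7)*(s² − 6)

Substitute u = s² to get a quadratic in u, then factor.
s² + 7 is irreducible over ℤ (always positive, so no real roots).
s² − 6 is irreducible over ℤ (6 is not a perfect square).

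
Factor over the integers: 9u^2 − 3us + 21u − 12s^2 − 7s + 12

(3u − 4s + 3)(3u + 3s + 4)

Group: 3u(3u + 3s + 4) + (−4s + 3)(3u + 3s + 4); both groups contain (3u + 3s + 4).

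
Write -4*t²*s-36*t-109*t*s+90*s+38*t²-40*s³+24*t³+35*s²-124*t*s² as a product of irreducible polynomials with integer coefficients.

Group: 4*t*(6*t²-13*t*s-4*t-5*s²+10*s) + (8*s+9)*(6*t²-13*t*s-4*t-5*s²+10*s); both groups contain (6*t²-13*t*s-4*t-5*s²+10*s), so (4*t+8*s+9) is a factor with cofactor 6*t²-13*t*s-4*t-5*s²+10*s.
The cofactor groups again: 6*t²-13*t*s-4*t-5*s²+10*s = 2*t*(3*t+s-2) - 5*s*(3*t+s-2); both groups contain (3*t+s-2), giving (2*t-5*s)*(3*t+s-2).

(2*t-5*s)*(4*t+8*s+9)*(3*t+s-2)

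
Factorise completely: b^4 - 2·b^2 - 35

Substitute u = b^2 to get a quadratic in u, then factor.
b^2 + 5 is irreducible over ℤ (always positive, so no real roots).
b^2 - 7 is irreducible over ℤ (7 is not a perfect square).

(b^2 + 5)·(b^2 - 7)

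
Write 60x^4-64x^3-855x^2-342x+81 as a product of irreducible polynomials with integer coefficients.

Trying the rational-root candidates, x = -3 is a root, so (x+3) divides it; the quotient is 60x^3-244x^2-123x+27.
Then x = -3/5 is a root, so (5x+3) is a factor; dividing leaves 12x^2-56x+9.
The remaining quadratic factors as (2x-9)(6x-1).

(2x-9)(5x+3)(6x-1)(x+3)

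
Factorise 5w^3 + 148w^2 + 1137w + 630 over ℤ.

(5w + 3)(w + 14)(w + 15)

Among the possible rational roots, w = -3/5 is a root, so (5w + 3) is a factor; dividing leaves w^2 + 29w + 210.
The remaining quadratic factors as (w + 15)(w + 14).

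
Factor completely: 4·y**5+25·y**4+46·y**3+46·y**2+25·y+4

Testing divisors of the constant over divisors of the leading coefficient, y = -4 is a root, so (y+4) divides it; the quotient is 4·y**4+9·y**3+10·y**2+6·y+1.
Continuing, y = -1 is a root, so (y+1) divides it; the quotient is 4·y**3+5·y**2+5·y+1.
Next, y = -1/4 is a root, so (4·y+1) is a factor; dividing leaves y**2+y+1.
The quadratic y**2+y+1 has discriminant -3 < 0 and is irreducible over ℤ.

(4·y+1)·(y+1)·(y+4)·(y**2+y+1)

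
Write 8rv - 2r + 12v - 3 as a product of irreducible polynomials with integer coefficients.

Group as (8rv - 2r) + (12v - 3) = 2r(4v - 1) + 3(4v - 1).
Both groups share the factor (4v - 1).

(2r + 3)(4v - 1)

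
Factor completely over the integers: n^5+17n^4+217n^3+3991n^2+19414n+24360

(n+15)(n+2)(n+4)(n^2−4n+203)

Among the possible rational roots, n = −2 is a root, so (n+2) divides it; the quotient is n^4+15n^3+187n^2+3617n+12180.
Continuing, n = −4 is a root, so (n+4) divides it; the quotient is n^3+11n^2+143n+3045.
Next, n = −15 is a root, so (n+15) is a factor; dividing leaves n^2−4n+203.
The quadratic n^2−4n+203 has discriminant −796 < 0 and is irreducible over ℤ.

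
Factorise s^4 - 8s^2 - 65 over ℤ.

Substitute u = s^2 to get a quadratic in u, then factor.
s^2 - 13 is irreducible over ℤ (13 is not a perfect square).
s^2 + 5 is irreducible over ℤ (always positive, so no real roots).

(s^2 + 5)(s^2 - 13)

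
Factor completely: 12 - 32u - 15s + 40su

Group as (40su - 15s) + (-32u + 12) = 5s(8u - 3) - 4(8u - 3).
Both groups share the factor (8u - 3).

(5s - 4)(8u - 3)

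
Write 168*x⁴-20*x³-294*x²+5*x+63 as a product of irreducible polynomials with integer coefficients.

Among the possible rational roots, x = -7/6 is a root, giving the factor (6*x+7) and quotient 28*x³-36*x²-7*x+9.
Next, x = 1/2 is a root, so (2*x-1) is a factor; dividing leaves 14*x²-11*x-9.
The remaining quadratic factors as (2*x+1)(7*x-9).

(2*x+1)*(2*x-1)*(6*x+7)*(7*x-9)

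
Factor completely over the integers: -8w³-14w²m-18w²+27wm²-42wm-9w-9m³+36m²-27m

Group: w(-8w²+10wm-18w-3m²+12m-9) + 3m(-8w²+10wm-18w-3m²+12m-9); both groups contain (-8w²+10wm-18w-3m²+12m-9), so (w+3m) is a factor with cofactor -8w²+10wm-18w-3m²+12m-9.
The cofactor groups again: -8w²+10wm-18w-3m²+12m-9 = -4w(2w-m+3) + (3m-3)(2w-m+3); both groups contain (2w-m+3), giving -(4w-3m+3)(2w-m+3).

-(4w-3m+3)(2w-m+3)(w+3m)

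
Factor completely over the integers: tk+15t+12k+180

(k+15)(t+12)

Group as (tk+15t) + (12k+180) = t(k+15) + 12(k+15).
Both groups share the factor (k+15).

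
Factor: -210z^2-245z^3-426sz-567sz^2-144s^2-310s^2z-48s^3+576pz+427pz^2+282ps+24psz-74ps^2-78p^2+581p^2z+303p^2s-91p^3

Group: 13p(-7p^2+19ps+42pz-6p+6s^2+35sz+18s+49z^2+42z) + (-8s-5z)(-7p^2+19ps+42pz-6p+6s^2+35sz+18s+49z^2+42z); both groups contain (-7p^2+19ps+42pz-6p+6s^2+35sz+18s+49z^2+42z), so (13p-8s-5z) is a factor with cofactor -7p^2+19ps+42pz-6p+6s^2+35sz+18s+49z^2+42z.
The cofactor groups again: -7p^2+19ps+42pz-6p+6s^2+35sz+18s+49z^2+42z = -p(7p+2s+7z+6) + (3s+7z)(7p+2s+7z+6); both groups contain (7p+2s+7z+6), giving -(p-3s-7z)(7p+2s+7z+6).

-(13p-8s-5z)(7p+2s+7z+6)(p-3s-7z)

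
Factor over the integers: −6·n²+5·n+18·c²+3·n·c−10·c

−(n−2·c)·(6·n+9·c−5)

Group: −n·(6·n+9·c−5) + 2·c·(6·n+9·c−5); both groups contain (6·n+9·c−5).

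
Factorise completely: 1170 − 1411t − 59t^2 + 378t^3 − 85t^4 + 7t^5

(7t + 13)(t − 1)(t − 2)(t^2 − 11t + 45)

Among the possible rational roots, t = 2 is a root, giving the factor (t − 2) and quotient 7t^4 − 71t^3 + 236t^2 + 413t − 585.
Continuing, t = 1 is a root, giving the factor (t − 1) and quotient 7t^3 − 64t^2 + 172t + 585.
Next, t = −13/7 is a root, giving the factor (7t + 13) and quotient t^2 − 11t + 45.
The quadratic t^2 − 11t + 45 has discriminant −59 < 0 and is irreducible over ℤ.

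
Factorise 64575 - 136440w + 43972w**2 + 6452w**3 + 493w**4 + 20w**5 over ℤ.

(4w - 7)(5w - 3)(w + 15)(w**2 + 12w + 205)

Among the possible rational roots, w = 7/4 is a root, so (4w - 7) is a factor; dividing leaves 5w**4 + 132w**3 + 1844w**2 + 14220w - 9225.
Then w = -15 is a root, so (w + 15) divides it; the quotient is 5w**3 + 57w**2 + 989w - 615.
Then w = 3/5 is a root, giving the factor (5w - 3) and quotient w**2 + 12w + 205.
The quadratic w**2 + 12w + 205 has discriminant -676 < 0 and is irreducible over ℤ.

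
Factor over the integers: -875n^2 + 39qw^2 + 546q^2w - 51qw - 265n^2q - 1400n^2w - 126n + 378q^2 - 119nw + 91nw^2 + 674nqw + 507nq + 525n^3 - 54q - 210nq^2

Group: 15n(35n^2 + 15nq - 91nw - 63n - 39qw - 27q) + (-14q - w + 2)(35n^2 + 15nq - 91nw - 63n - 39qw - 27q); both groups contain (35n^2 + 15nq - 91nw - 63n - 39qw - 27q), so (15n - 14q - w + 2) is a factor with cofactor 35n^2 + 15nq - 91nw - 63n - 39qw - 27q.
The cofactor groups again: 35n^2 + 15nq - 91nw - 63n - 39qw - 27q = 5n(7n + 3q) + (-13w - 9)(7n + 3q); both groups contain (7n + 3q), giving (5n - 13w - 9)(7n + 3q).

(15n - 14q - w + 2)(5n - 13w - 9)(7n + 3q)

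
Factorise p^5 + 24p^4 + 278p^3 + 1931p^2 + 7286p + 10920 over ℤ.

Among the possible rational roots, p = -4 is a root, so (p + 4) divides it; the quotient is p^4 + 20p^3 + 198p^2 + 1139p + 2730.
Continuing, p = -6 is a root, so (p + 6) is a factor; dividing leaves p^3 + 14p^2 + 114p + 455.
Next, p = -7 is a root, so (p + 7) divides it; the quotient is p^2 + 7p + 65.
The quadratic p^2 + 7p + 65 has discriminant -211 < 0 and is irreducible over ℤ.

(p + 4)(p + 6)(p + 7)(p^2 + 7p + 65)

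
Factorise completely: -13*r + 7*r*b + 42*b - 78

Group as (7*r*b - 13*r) + (42*b - 78) = r*(7*b - 13) + 6*(7*b - 13).
Both groups share the factor (7*b - 13).

(7*b - 13)*(r + 6)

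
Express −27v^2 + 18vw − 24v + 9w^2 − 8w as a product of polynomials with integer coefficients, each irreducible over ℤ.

−(3v + w)(9v − 9w + 8)

Group: −3v(9v − 9w + 8) − w(9v − 9w + 8); both groups contain (9v − 9w + 8).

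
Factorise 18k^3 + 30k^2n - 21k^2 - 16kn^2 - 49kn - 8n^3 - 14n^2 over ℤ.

(3k + n)(6k - 4n - 7)(k + 2n)

Group: 6k(3k^2 + 7kn + 2n^2) + (-4n - 7)(3k^2 + 7kn + 2n^2); both groups contain (3k^2 + 7kn + 2n^2), so (6k - 4n - 7) is a factor with cofactor 3k^2 + 7kn + 2n^2.
The cofactor groups again: 3k^2 + 7kn + 2n^2 = 3k(k + 2n) + n(k + 2n); both groups contain (k + 2n), giving (3k + n)(k + 2n).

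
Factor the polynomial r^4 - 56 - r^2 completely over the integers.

Substitute u = r^2 to get a quadratic in u, then factor.
r^2 - 8 is irreducible over ℤ (8 is not a perfect square).
r^2 + 7 is irreducible over ℤ (always positive, so no real roots).

(r^2 + 7)*(r^2 - 8)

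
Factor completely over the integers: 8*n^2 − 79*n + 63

Need a pair with product 8·63 = 504 and sum −79: that's −72 and −7.
Split the middle term: 8*n^2 − 72*n − 7*n + 63 = 8*n*(n − 9) − 7*(n − 9).

(8*n − 7)*(n − 9)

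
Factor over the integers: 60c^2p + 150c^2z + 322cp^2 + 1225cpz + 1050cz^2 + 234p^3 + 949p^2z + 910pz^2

(15c + 13p)(2c + 9p + 14z)(2p + 5z)

Group: 2c(30cp + 75cz + 26p^2 + 65pz) + (9p + 14z)(30cp + 75cz + 26p^2 + 65pz); both groups contain (30cp + 75cz + 26p^2 + 65pz), so (2c + 9p + 14z) is a factor with cofactor 30cp + 75cz + 26p^2 + 65pz.
The cofactor groups again: 30cp + 75cz + 26p^2 + 65pz = 15c(2p + 5z) + 13p(2p + 5z); both groups contain (2p + 5z), giving (15c + 13p)(2p + 5z).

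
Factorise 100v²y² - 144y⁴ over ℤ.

Factor out 4y², leaving 25v² - 36y², which is a difference of two squares.

4y²(5v + 6y)(5v - 6y)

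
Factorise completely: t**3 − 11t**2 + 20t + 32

(t + 1)(t − 4)(t − 8)

By the rational root theorem, t = 4 is a root, so (t − 4) is a factor; dividing leaves t**2 − 7t − 8.
The remaining quadratic factors as (t − 8)(t + 1).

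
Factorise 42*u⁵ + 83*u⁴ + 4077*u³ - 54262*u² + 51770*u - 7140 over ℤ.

By the rational root theorem, u = 6/7 is a root, giving the factor (7*u - 6) and quotient 6*u⁴ + 17*u³ + 597*u² - 7240*u + 1190.
Continuing, u = 1/6 is a root, giving the factor (6*u - 1) and quotient u³ + 3*u² + 100*u - 1190.
Next, u = 7 is a root, so (u - 7) is a factor; dividing leaves u² + 10*u + 170.
The quadratic u² + 10*u + 170 has discriminant -580 < 0 and is irreducible over ℤ.

(6*u - 1)*(7*u - 6)*(u - 7)*(u² + 10*u + 170)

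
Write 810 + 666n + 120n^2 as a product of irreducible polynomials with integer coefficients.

6(4n + 15)(5n + 9)

Pull out the common factor 6, then factor the remaining trinomial.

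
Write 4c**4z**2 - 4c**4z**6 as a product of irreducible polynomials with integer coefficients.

Every term has a factor of 4c**4z**2; factoring it out leaves -z**4 + 1.
Recognize a difference of squares with the parts 1 and z**2.
-z**2 + 1 is again a difference of squares: (-z + 1)(z + 1).

-4c**4z**2(z + 1)(z - 1)(z**2 + 1)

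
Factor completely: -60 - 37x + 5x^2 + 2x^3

(2x + 3)(x + 5)(x - 4)

By the rational root theorem, x = -5 is a root, giving the factor (x + 5) and quotient 2x^2 - 5x - 12.
The remaining quadratic factors as (2x + 3)(x - 4).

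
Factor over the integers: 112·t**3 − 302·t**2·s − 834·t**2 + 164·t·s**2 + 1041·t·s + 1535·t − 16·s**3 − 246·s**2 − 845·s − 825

Group: 8·t·(14·t**2 − 36·t·s − 85·t + 16·s**2 + 70·s + 75) + (−s − 11)·(14·t**2 − 36·t·s − 85·t + 16·s**2 + 70·s + 75); both groups contain (14·t**2 − 36·t·s − 85·t + 16·s**2 + 70·s + 75), so (8·t − s − 11) is a factor with cofactor 14·t**2 − 36·t·s − 85·t + 16·s**2 + 70·s + 75.
The cofactor groups again: 14·t**2 − 36·t·s − 85·t + 16·s**2 + 70·s + 75 = 14·t·(t − 2·s − 5) + (−8·s − 15)·(t − 2·s − 5); both groups contain (t − 2·s − 5), giving (14·t − 8·s − 15)·(t − 2·s − 5).

(t − 2·s − 5)·(14·t − 8·s − 15)·(8·t − s − 11)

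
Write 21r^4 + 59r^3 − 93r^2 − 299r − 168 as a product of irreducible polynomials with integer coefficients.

Testing divisors of the constant over divisors of the leading coefficient, r = −8/7 is a root, giving the factor (7r + 8) and quotient 3r^3 + 5r^2 − 19r − 21.
Next, r = −3 is a root, so (r + 3) divides it; the quotient is 3r^2 − 4r − 7.
The remaining quadratic factors as (3r − 7)(r + 1).

(3r − 7)(7r + 8)(r + 1)(r + 3)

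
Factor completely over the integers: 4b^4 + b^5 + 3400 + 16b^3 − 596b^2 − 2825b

Among the possible rational roots, b = 1 is a root, so (b − 1) is a factor; dividing leaves b^4 + 5b^3 + 21b^2 − 575b − 3400.
Next, b = −5 is a root, giving the factor (b + 5) and quotient b^3 + 21b − 680.
Then b = 8 is a root, giving the factor (b − 8) and quotient b^2 + 8b + 85.
The quadratic b^2 + 8b + 85 has discriminant −276 < 0 and is irreducible over ℤ.

(b + 5)(b − 1)(b − 8)(b^2 + 8b + 85)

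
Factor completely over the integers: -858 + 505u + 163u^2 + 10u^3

(2u + 13)(5u - 6)(u + 11)

Trying the rational-root candidates, u = -11 is a root, so (u + 11) is a factor; dividing leaves 10u^2 + 53u - 78.
The remaining quadratic factors as (5u - 6)(2u + 13).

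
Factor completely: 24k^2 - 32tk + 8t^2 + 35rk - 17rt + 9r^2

Group: r(9r - 8t + 8k) + (-t + 3k)(9r - 8t + 8k); both groups contain (9r - 8t + 8k).

(r - t + 3k)(9r - 8t + 8k)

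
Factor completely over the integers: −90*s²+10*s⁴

10*s²*(s+3)*(s−3)

Every term has a factor of 10*s². Then s²−9 = (s)² − (3)².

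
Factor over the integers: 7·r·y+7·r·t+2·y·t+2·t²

Group: y·(7·r+2·t) + t·(7·r+2·t); both groups contain (7·r+2·t).

(7·r+2·t)·(y+t)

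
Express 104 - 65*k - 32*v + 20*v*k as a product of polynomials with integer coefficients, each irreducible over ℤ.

Group as (20*v*k - 32*v) + (-65*k + 104) = 4*v*(5*k - 8) - 13*(5*k - 8).
Both groups share the factor (5*k - 8).

(4*v - 13)*(5*k - 8)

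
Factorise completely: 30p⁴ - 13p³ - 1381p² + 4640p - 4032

Testing divisors of the constant over divisors of the leading coefficient, p = 7/3 is a root, so (3p - 7) divides it; the quotient is 10p³ + 19p² - 416p + 576.
Continuing, p = 9/2 is a root, so (2p - 9) divides it; the quotient is 5p² + 32p - 64.
The remaining quadratic factors as (5p - 8)(p + 8).

(2p - 9)(3p - 7)(5p - 8)(p + 8)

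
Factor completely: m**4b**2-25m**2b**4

b**2m**2(m-5b)(m+5b)

Factor out m**2b**2 first: what remains is m**2-25b**2.
Recognize a difference of squares with the parts m and 5b.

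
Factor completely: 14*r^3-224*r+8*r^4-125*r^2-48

Trying the rational-root candidates, r = -3/2 is a root, so (2*r+3) divides it; the quotient is 4*r^3+r^2-64*r-16.
Then r = -1/4 is a root, so (4*r+1) is a factor; dividing leaves r^2-16.
The remaining quadratic factors as (r+4)(r-4).

(2*r+3)*(4*r+1)*(r+4)*(r-4)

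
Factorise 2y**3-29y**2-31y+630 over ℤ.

Testing divisors of the constant over divisors of the leading coefficient, y = 14 is a root, so (y-14) is a factor; dividing leaves 2y**2-y-45.
The remaining quadratic factors as (2y+9)(y-5).

(2y+9)(y-14)(y-5)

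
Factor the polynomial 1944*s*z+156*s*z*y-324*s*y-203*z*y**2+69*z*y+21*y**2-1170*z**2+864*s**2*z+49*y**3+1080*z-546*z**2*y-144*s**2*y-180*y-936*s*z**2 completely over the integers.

(6*z-y)*(12*s+7*y+15)*(12*s-13*z-7*y+12)

Group: 6*z*(144*s**2-156*s*z+324*s-91*z*y-195*z-49*y**2-21*y+180) - y*(144*s**2-156*s*z+324*s-91*z*y-195*z-49*y**2-21*y+180); both groups contain (144*s**2-156*s*z+324*s-91*z*y-195*z-49*y**2-21*y+180), so (6*z-y) is a factor with cofactor 144*s**2-156*s*z+324*s-91*z*y-195*z-49*y**2-21*y+180.
The cofactor groups again: 144*s**2-156*s*z+324*s-91*z*y-195*z-49*y**2-21*y+180 = 12*s*(12*s-13*z-7*y+12) + (7*y+15)*(12*s-13*z-7*y+12); both groups contain (12*s-13*z-7*y+12), giving (12*s+7*y+15)*(12*s-13*z-7*y+12).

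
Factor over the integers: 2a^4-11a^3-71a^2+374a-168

(2a-1)(a+6)(a-4)(a-7)

Testing divisors of the constant over divisors of the leading coefficient, a = 4 is a root, so (a-4) is a factor; dividing leaves 2a^3-3a^2-83a+42.
Then a = -6 is a root, giving the factor (a+6) and quotient 2a^2-15a+7.
The remaining quadratic factors as (a-7)(2a-1).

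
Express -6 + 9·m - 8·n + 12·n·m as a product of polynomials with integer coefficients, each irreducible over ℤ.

Group as (12·n·m - 8·n) + (9·m - 6) = 4·n·(3·m - 2) + 3·(3·m - 2).
Both groups share the factor (3·m - 2).

(3·m - 2)·(4·n + 3)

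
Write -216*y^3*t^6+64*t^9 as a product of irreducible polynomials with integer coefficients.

Every term has a factor of 8*t^6; factoring it out leaves -27*y^3+8*t^3.
Recognize a difference of cubes with the parts 2*t and 3*y.

-8*t^6*(3*y-2*t)*(9*y^2+6*y*t+4*t^2)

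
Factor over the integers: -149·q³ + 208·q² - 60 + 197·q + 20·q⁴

Trying the rational-root candidates, q = 3 is a root, so (q - 3) is a factor; dividing leaves 20·q³ - 89·q² - 59·q + 20.
Then q = 5 is a root, so (q - 5) divides it; the quotient is 20·q² + 11·q - 4.
The remaining quadratic factors as (5·q + 4)(4·q - 1).

(4·q - 1)·(5·q + 4)·(q - 3)·(q - 5)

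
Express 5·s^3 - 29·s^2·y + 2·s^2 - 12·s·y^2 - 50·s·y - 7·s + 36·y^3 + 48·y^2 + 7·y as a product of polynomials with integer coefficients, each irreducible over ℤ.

(5·s + 6·y + 7)·(s - 6·y - 1)·(s - y)

Group: 5·s·(s^2 - 7·s·y - s + 6·y^2 + y) + (6·y + 7)·(s^2 - 7·s·y - s + 6·y^2 + y); both groups contain (s^2 - 7·s·y - s + 6·y^2 + y), so (5·s + 6·y + 7) is a factor with cofactor s^2 - 7·s·y - s + 6·y^2 + y.
The cofactor groups again: s^2 - 7·s·y - s + 6·y^2 + y = s·(s - 6·y - 1) - y·(s - 6·y - 1); both groups contain (s - 6·y - 1), giving (s - y)·(s - 6·y - 1).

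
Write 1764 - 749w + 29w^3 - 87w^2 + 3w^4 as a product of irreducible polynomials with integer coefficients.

Testing divisors of the constant over divisors of the leading coefficient, w = 4 is a root, so (w - 4) divides it; the quotient is 3w^3 + 41w^2 + 77w - 441.
Continuing, w = 7/3 is a root, so (3w - 7) is a factor; dividing leaves w^2 + 16w + 63.
The remaining quadratic factors as (w + 7)(w + 9).

(3w - 7)(w + 7)(w + 9)(w - 4)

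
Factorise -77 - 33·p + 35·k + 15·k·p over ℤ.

(3·p + 7)·(5·k - 11)

Group as (15·k·p + 35·k) + (-33·p - 77) = 5·k·(3·p + 7) - 11·(3·p + 7).
Both groups share the factor (3·p + 7).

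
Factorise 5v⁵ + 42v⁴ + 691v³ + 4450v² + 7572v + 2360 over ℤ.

(5v + 2)(v + 2)(v + 5)(v² + v + 118)

Testing divisors of the constant over divisors of the leading coefficient, v = −5 is a root, so (v + 5) is a factor; dividing leaves 5v⁴ + 17v³ + 606v² + 1420v + 472.
Then v = −2 is a root, so (v + 2) divides it; the quotient is 5v³ + 7v² + 592v + 236.
Continuing, v = −2/5 is a root, so (5v + 2) divides it; the quotient is v² + v + 118.
The quadratic v² + v + 118 has discriminant −471 < 0 and is irreducible over ℤ.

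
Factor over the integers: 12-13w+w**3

Among the possible rational roots, w = 1 is a root, giving the factor (w-1) and quotient w**2+w-12.
The remaining quadratic factors as (w+4)(w-3).

(w+4)(w-1)(w-3)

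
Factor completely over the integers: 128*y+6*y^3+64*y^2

2*y*(3*y+8)*(y+8)

Pull out the common factor 2*y, then factor the remaining trinomial.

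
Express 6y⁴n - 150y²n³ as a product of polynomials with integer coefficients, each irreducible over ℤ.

6ny²(y - 5n)(y + 5n)

Every term has a factor of 6y²n. Then y² - 25n² = (y)² − (5n)².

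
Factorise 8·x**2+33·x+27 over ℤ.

Need a pair with product 8·27 = 216 and sum 33: that's 9 and 24.
Split the middle term: 8·x**2+9·x + 24·x+27 = x·(8·x+9) + 3·(8·x+9).

(8·x+9)·(x+3)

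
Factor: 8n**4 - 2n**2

2n**2(2n + 1)(2n - 1)

Every term has a factor of 2n**2. Then 4n**2 - 1 = (2n)² − (1)².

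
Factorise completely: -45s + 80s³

Factor out 5s, leaving 16s² - 9, which is a difference of two squares.

5s(4s + 3)(4s - 3)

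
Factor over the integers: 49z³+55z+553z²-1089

(7z+11)(7z-9)(z+11)

Among the possible rational roots, z = 9/7 is a root, giving the factor (7z-9) and quotient 7z²+88z+121.
The remaining quadratic factors as (7z+11)(z+11).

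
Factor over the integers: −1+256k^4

(4k)⁴ − (1)⁴ = ((4k)² − (1)²)((4k)² + (1)²); the first factor splits again, the second (16k^2+1) is irreducible.

(4k+1)(4k−1)(16k^2+1)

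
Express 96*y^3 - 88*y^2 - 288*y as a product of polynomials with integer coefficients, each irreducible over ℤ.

Pull out the common factor 8*y, then factor the remaining trinomial.

8*y*(3*y + 4)*(4*y - 9)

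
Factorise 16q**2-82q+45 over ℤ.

Need a pair with product 16·45 = 720 and sum -82: that's -10 and -72.
Split the middle term: 16q**2-10q - 72q+45 = 2q(8q-5) - 9(8q-5).

(2q-9)(8q-5)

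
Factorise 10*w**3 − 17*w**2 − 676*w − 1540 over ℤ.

Trying the rational-root candidates, w = −11/2 is a root, so (2*w + 11) divides it; the quotient is 5*w**2 − 36*w − 140.
The remaining quadratic factors as (5*w + 14)(w − 10).

(2*w + 11)*(5*w + 14)*(w − 10)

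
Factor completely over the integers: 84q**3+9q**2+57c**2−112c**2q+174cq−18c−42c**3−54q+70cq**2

−(6c+4q−3)(7c−7q−6)(c+3q)

Group: 6c(−7c**2−14cq+6c+21q**2+18q) + (4q−3)(−7c**2−14cq+6c+21q**2+18q); both groups contain (−7c**2−14cq+6c+21q**2+18q), so (6c+4q−3) is a factor with cofactor −7c**2−14cq+6c+21q**2+18q.
The cofactor groups again: −7c**2−14cq+6c+21q**2+18q = −7c(c+3q) + (7q+6)(c+3q); both groups contain (c+3q), giving −(7c−7q−6)(c+3q).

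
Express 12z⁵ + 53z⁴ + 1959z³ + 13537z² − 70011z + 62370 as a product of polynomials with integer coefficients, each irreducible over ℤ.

Among the possible rational roots, z = 7/3 is a root, so (3z − 7) is a factor; dividing leaves 4z⁴ + 27z³ + 716z² + 6183z − 8910.
Continuing, z = −9 is a root, so (z + 9) is a factor; dividing leaves 4z³ − 9z² + 797z − 990.
Continuing, z = 5/4 is a root, so (4z − 5) divides it; the quotient is z² − z + 198.
The quadratic z² − z + 198 has discriminant −791 < 0 and is irreducible over ℤ.

(3z − 7)(4z − 5)(z + 9)(z² − z + 198)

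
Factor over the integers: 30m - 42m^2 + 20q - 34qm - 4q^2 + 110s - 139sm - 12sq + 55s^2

Group: 11s(5s - 2q - 14m + 10) + (2q + 3m)(5s - 2q - 14m + 10); both groups contain (5s - 2q - 14m + 10).

(5s - 2q - 14m + 10)(11s + 2q + 3m)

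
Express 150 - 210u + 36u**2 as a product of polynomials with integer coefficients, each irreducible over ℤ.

Pull out the common factor 6, then factor the remaining trinomial.

6(6u - 5)(u - 5)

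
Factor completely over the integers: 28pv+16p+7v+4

(4p+1)(7v+4)

Group as (28pv+16p) + (7v+4) = 4p(7v+4) + (7v+4).
Both groups share the factor (7v+4).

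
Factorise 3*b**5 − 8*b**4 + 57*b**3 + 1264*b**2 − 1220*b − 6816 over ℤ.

(3*b − 8)*(b + 2)*(b + 6)*(b**2 − 8*b + 71)

Testing divisors of the constant over divisors of the leading coefficient, b = −6 is a root, so (b + 6) is a factor; dividing leaves 3*b**4 − 26*b**3 + 213*b**2 − 14*b − 1136.
Next, b = −2 is a root, so (b + 2) divides it; the quotient is 3*b**3 − 32*b**2 + 277*b − 568.
Continuing, b = 8/3 is a root, giving the factor (3*b − 8) and quotient b**2 − 8*b + 71.
The quadratic b**2 − 8*b + 71 has discriminant −220 < 0 and is irreducible over ℤ.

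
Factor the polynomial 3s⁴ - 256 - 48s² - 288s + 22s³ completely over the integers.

Among the possible rational roots, s = 4 is a root, so (s - 4) divides it; the quotient is 3s³ + 34s² + 88s + 64.
Continuing, s = -8 is a root, giving the factor (s + 8) and quotient 3s² + 10s + 8.
The remaining quadratic factors as (s + 2)(3s + 4).

(3s + 4)(s + 2)(s + 8)(s - 4)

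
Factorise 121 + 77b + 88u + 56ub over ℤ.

(7b + 11)(8u + 11)

Group as (56ub + 88u) + (77b + 121) = 8u(7b + 11) + 11(7b + 11).
Both groups share the factor (7b + 11).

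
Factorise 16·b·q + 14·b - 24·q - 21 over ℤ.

(2·b - 3)·(8·q + 7)

Group as (16·b·q + 14·b) + (-24·q - 21) = 2·b·(8·q + 7) - 3·(8·q + 7).
Both groups share the factor (8·q + 7).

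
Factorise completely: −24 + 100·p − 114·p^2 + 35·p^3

Among the possible rational roots, p = 6/7 is a root, so (7·p − 6) divides it; the quotient is 5·p^2 − 12·p + 4.
The remaining quadratic factors as (p − 2)(5·p − 2).

(5·p − 2)·(7·p − 6)·(p − 2)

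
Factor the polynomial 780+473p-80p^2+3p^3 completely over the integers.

Among the possible rational roots, p = 13 is a root, so (p-13) is a factor; dividing leaves 3p^2-41p-60.
The remaining quadratic factors as (3p+4)(p-15).

(3p+4)(p-13)(p-15)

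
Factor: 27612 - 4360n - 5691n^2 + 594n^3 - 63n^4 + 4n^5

Among the possible rational roots, n = 2 is a root, so (n - 2) divides it; the quotient is 4n^4 - 55n^3 + 484n^2 - 4723n - 13806.
Continuing, n = -9/4 is a root, giving the factor (4n + 9) and quotient n^3 - 16n^2 + 157n - 1534.
Next, n = 13 is a root, giving the factor (n - 13) and quotient n^2 - 3n + 118.
The quadratic n^2 - 3n + 118 has discriminant -463 < 0 and is irreducible over ℤ.

(4n + 9)(n - 13)(n - 2)(n^2 - 3n + 118)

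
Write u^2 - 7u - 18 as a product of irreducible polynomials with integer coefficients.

Two integers with product -18 and sum -7 are 2 and -9.

(u + 2)(u - 9)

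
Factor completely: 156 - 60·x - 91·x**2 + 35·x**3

(5·x - 13)·(7·x**2 - 12)

Group as (35·x**3 - 60·x) + (-91·x**2 + 156) = 5·x·(7·x**2 - 12) - 13·(7·x**2 - 12).
Both groups share the factor (7·x**2 - 12).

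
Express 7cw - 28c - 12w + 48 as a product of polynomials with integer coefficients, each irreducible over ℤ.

Group as (7cw - 28c) + (-12w + 48) = 7c(w - 4) - 12(w - 4).
Both groups share the factor (w - 4).

(7c - 12)(w - 4)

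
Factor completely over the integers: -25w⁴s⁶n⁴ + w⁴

-w⁴(5s³n² + 1)(5s³n² - 1)

Factor out w⁴ first: what remains is -25s⁶n⁴ + 1.
Recognize a difference of squares with the parts 1 and 5s³n².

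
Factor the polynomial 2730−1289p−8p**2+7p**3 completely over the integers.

Trying the rational-root candidates, p = −14 is a root, so (p+14) divides it; the quotient is 7p**2−106p+195.
The remaining quadratic factors as (p−13)(7p−15).

(7p−15)(p+14)(p−13)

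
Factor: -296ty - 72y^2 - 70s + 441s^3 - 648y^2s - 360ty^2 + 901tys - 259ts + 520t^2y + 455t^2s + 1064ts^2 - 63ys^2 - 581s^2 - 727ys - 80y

Group: 13t(40ty + 35ts + 72ys + 8y + 63s^2 + 7s) + (-9y + 7s - 10)(40ty + 35ts + 72ys + 8y + 63s^2 + 7s); both groups contain (40ty + 35ts + 72ys + 8y + 63s^2 + 7s), so (13t - 9y + 7s - 10) is a factor with cofactor 40ty + 35ts + 72ys + 8y + 63s^2 + 7s.
The cofactor groups again: 40ty + 35ts + 72ys + 8y + 63s^2 + 7s = 5t(8y + 7s) + (9s + 1)(8y + 7s); both groups contain (8y + 7s), giving (5t + 9s + 1)(8y + 7s).

(13t - 9y + 7s - 10)(8y + 7s)(5t + 9s + 1)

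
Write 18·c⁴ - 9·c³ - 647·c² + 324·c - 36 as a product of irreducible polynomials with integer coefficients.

By the rational root theorem, c = 1/3 is a root, so (3·c - 1) divides it; the quotient is 6·c³ - c² - 216·c + 36.
Then c = 1/6 is a root, so (6·c - 1) divides it; the quotient is c² - 36.
The remaining quadratic factors as (c + 6)(c - 6).

(3·c - 1)·(6·c - 1)·(c + 6)·(c - 6)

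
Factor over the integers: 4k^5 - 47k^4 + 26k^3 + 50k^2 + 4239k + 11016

By the rational root theorem, k = 9 is a root, so (k - 9) is a factor; dividing leaves 4k^4 - 11k^3 - 73k^2 - 607k - 1224.
Then k = -9/4 is a root, giving the factor (4k + 9) and quotient k^3 - 5k^2 - 7k - 136.
Continuing, k = 8 is a root, giving the factor (k - 8) and quotient k^2 + 3k + 17.
The quadratic k^2 + 3k + 17 has discriminant -59 < 0 and is irreducible over ℤ.

(4k + 9)(k - 8)(k - 9)(k^2 + 3k + 17)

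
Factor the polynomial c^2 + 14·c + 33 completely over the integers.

(c + 11)·(c + 3)

Two integers with product 33 and sum 14 are 11 and 3.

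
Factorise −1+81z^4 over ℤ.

Difference of squares twice: with A = 3z and B = 1, A⁴ − B⁴ = (A² − B²)(A² + B²), and A² − B² factors again.

(3z+1)(3z−1)(9z^2+1)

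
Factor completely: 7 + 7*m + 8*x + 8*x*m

(8*x + 7)*(m + 1)

Group as (8*x*m + 8*x) + (7*m + 7) = 8*x*(m + 1) + 7*(m + 1).
Both groups share the factor (m + 1).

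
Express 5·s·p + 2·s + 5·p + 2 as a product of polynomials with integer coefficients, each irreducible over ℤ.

Group as (5·s·p + 2·s) + (5·p + 2) = s·(5·p + 2) + (5·p + 2).
Both groups share the factor (5·p + 2).

(5·p + 2)·(s + 1)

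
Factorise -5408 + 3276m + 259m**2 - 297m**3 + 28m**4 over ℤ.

Testing divisors of the constant over divisors of the leading coefficient, m = 8 is a root, giving the factor (m - 8) and quotient 28m**3 - 73m**2 - 325m + 676.
Then m = 4 is a root, so (m - 4) is a factor; dividing leaves 28m**2 + 39m - 169.
The remaining quadratic factors as (7m - 13)(4m + 13).

(4m + 13)(7m - 13)(m - 4)(m - 8)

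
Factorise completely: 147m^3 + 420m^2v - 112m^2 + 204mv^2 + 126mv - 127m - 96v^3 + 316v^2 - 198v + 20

Group: 7m(21m^2 + 66mv - 31m + 48v^2 - 38v + 4) + (-2v + 5)(21m^2 + 66mv - 31m + 48v^2 - 38v + 4); both groups contain (21m^2 + 66mv - 31m + 48v^2 - 38v + 4), so (7m - 2v + 5) is a factor with cofactor 21m^2 + 66mv - 31m + 48v^2 - 38v + 4.
The cofactor groups again: 21m^2 + 66mv - 31m + 48v^2 - 38v + 4 = 3m(7m + 8v - 1) + (6v - 4)(7m + 8v - 1); both groups contain (7m + 8v - 1), giving (3m + 6v - 4)(7m + 8v - 1).

(3m + 6v - 4)(7m + 8v - 1)(7m - 2v + 5)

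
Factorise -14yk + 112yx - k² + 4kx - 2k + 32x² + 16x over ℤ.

Group: -14y(k - 8x) + (-k - 4x - 2)(k - 8x); both groups contain (k - 8x).

-(14y + k + 4x + 2)(k - 8x)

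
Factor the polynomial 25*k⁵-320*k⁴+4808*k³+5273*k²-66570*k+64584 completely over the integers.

Trying the rational-root candidates, k = 13/5 is a root, giving the factor (5*k-13) and quotient 5*k⁴-51*k³+829*k²+3210*k-4968.
Continuing, k = 6/5 is a root, so (5*k-6) is a factor; dividing leaves k³-9*k²+155*k+828.
Then k = -4 is a root, so (k+4) divides it; the quotient is k²-13*k+207.
The quadratic k²-13*k+207 has discriminant -659 < 0 and is irreducible over ℤ.

(5*k-13)*(5*k-6)*(k+4)*(k²-13*k+207)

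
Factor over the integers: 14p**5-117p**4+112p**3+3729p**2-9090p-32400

By the rational root theorem, p = 5 is a root, so (p-5) is a factor; dividing leaves 14p**4-47p**3-123p**2+3114p+6480.
Continuing, p = -9/2 is a root, so (2p+9) is a factor; dividing leaves 7p**3-55p**2+186p+720.
Then p = -15/7 is a root, so (7p+15) is a factor; dividing leaves p**2-10p+48.
The quadratic p**2-10p+48 has discriminant -92 < 0 and is irreducible over ℤ.

(2p+9)(7p+15)(p-5)(p**2-10p+48)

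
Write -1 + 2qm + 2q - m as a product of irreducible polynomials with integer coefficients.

(2q - 1)(m + 1)

Group as (2qm + 2q) + (-m - 1) = 2q(m + 1) - (m + 1).
Both groups share the factor (m + 1).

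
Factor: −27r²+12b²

3(2b+3r)(2b−3r)

Pull out the common factor 3; 4b²−9r² is a difference of squares.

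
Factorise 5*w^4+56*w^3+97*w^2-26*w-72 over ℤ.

Among the possible rational roots, w = -2 is a root, giving the factor (w+2) and quotient 5*w^3+46*w^2+5*w-36.
Continuing, w = -1 is a root, so (w+1) divides it; the quotient is 5*w^2+41*w-36.
The remaining quadratic factors as (5*w-4)(w+9).

(5*w-4)*(w+1)*(w+2)*(w+9)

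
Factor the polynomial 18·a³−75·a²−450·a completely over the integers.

Pull out the common factor 3·a, then factor the remaining trinomial.

3·a·(2·a−15)·(3·a+10)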